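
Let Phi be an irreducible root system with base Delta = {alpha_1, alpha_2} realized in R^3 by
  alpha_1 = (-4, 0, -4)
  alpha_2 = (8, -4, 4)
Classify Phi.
G_2

Compute the Cartan integers a_ij = 2(alpha_i, alpha_j)/(alpha_j, alpha_j); the resulting 2x2 Cartan matrix is
[[2, -1], [-3, 2]].
The roots have two lengths (squared-length ratio 3:1); the short ones are alpha_{1}. The associated Dynkin diagram is two nodes joined by a triple edge (G_2), so the type is G_2.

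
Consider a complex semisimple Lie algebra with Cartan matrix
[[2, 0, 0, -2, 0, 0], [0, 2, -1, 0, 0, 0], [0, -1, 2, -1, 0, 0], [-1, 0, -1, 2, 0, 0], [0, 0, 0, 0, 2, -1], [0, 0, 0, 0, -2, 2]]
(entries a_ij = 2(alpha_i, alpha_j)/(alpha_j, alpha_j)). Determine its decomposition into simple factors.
B2 ⊕ C4

The diagram associated to this matrix has two connected components: the simple roots {alpha_5, alpha_6} form a chain of 2 nodes with a double edge at one end; the terminal node there is the unique short simple root (B_2), and {alpha_1, alpha_2, alpha_3, alpha_4} form a chain of 4 nodes with a double edge at one end; the terminal node there is the unique long simple root (C_4). A semisimple Lie algebra decomposes uniquely as the direct sum of simple ideals, one per connected component of its Dynkin diagram, so g ≅ B_2 ⊕ C_4 (dimension 10 + 36 = 46).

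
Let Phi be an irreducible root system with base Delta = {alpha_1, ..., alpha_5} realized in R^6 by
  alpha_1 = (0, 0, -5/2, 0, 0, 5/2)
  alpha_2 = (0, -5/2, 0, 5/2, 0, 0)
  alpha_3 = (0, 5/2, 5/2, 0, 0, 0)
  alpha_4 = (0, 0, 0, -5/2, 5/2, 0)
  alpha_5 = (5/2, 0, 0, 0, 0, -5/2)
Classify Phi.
Compute the Cartan integers a_ij = 2(alpha_i, alpha_j)/(alpha_j, alpha_j); the resulting 5x5 Cartan matrix is
[[2, 0, -1, 0, -1], [0, 2, -1, -1, 0], [-1, -1, 2, 0, 0], [0, -1, 0, 2, 0], [-1, 0, 0, 0, 2]].
All simple roots have the same length, so the diagram is simply laced. The associated Dynkin diagram is a chain of 5 nodes with single edges (A_5), so the type is A_5 (the algebra sl(6)).

A_5 (sl(6))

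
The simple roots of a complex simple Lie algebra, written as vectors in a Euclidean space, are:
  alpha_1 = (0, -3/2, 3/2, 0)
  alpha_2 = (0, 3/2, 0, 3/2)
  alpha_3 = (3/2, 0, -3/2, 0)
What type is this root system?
A_3 (sl(4))

Compute the Cartan integers a_ij = 2(alpha_i, alpha_j)/(alpha_j, alpha_j); the resulting 3x3 Cartan matrix is
[[2, -1, -1], [-1, 2, 0], [-1, 0, 2]].
All simple roots have the same length, so the diagram is simply laced. The associated Dynkin diagram is a chain of 3 nodes with single edges (A_3), so the type is A_3 (the algebra sl(4)).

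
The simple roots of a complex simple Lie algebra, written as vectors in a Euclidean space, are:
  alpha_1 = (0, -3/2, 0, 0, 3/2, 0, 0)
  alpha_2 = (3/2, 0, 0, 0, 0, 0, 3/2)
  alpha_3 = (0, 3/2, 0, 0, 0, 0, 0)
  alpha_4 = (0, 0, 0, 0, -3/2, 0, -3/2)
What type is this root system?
Compute the Cartan integers a_ij = 2(alpha_i, alpha_j)/(alpha_j, alpha_j); the resulting 4x4 Cartan matrix is
[[2, 0, -2, -1], [0, 2, 0, -1], [-1, 0, 2, 0], [-1, -1, 0, 2]].
The roots have two lengths (squared-length ratio 2:1); the short ones are alpha_{3}. The associated Dynkin diagram is a chain of 4 nodes with a double edge at one end; the terminal node there is the unique short simple root (B_4), so the type is B_4 (the algebra so(9)).

B_4 (so(9))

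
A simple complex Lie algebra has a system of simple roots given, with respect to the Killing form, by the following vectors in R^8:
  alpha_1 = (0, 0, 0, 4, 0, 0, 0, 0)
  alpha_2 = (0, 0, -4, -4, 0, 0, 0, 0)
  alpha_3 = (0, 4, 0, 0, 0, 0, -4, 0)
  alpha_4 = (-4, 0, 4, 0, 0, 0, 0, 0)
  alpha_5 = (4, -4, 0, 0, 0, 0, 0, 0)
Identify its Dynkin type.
Compute the Cartan integers a_ij = 2(alpha_i, alpha_j)/(alpha_j, alpha_j); the resulting 5x5 Cartan matrix is
[[2, -1, 0, 0, 0], [-2, 2, 0, -1, 0], [0, 0, 2, 0, -1], [0, -1, 0, 2, -1], [0, 0, -1, -1, 2]].
The roots have two lengths (squared-length ratio 2:1); the short ones are alpha_{1}. The associated Dynkin diagram is a chain of 5 nodes with a double edge at one end; the terminal node there is the unique short simple root (B_5), so the type is B_5 (the algebra so(11)).

B_5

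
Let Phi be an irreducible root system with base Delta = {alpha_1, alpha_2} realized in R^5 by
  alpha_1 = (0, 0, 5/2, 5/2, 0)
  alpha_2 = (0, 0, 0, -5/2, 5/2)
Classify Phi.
type A_2

Compute the Cartan integers a_ij = 2(alpha_i, alpha_j)/(alpha_j, alpha_j); the resulting 2x2 Cartan matrix is
[[2, -1], [-1, 2]].
All simple roots have the same length, so the diagram is simply laced. The associated Dynkin diagram is a chain of 2 nodes with single edges (A_2), so the type is A_2 (the algebra sl(3)).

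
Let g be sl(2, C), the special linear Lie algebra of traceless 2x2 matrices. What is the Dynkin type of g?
type A_1

This is sl(2), which has dimension 2^2 - 1 = 3 and rank 2 - 1 = 1 (a Cartan subalgebra is the diagonal traceless matrices). In the classification of classical Lie algebras, the special linear algebra sl(n+1) has type A_n; here n = 1, so the Dynkin diagram is a chain of 1 nodes with single edges (A_1). Hence the type is A_1.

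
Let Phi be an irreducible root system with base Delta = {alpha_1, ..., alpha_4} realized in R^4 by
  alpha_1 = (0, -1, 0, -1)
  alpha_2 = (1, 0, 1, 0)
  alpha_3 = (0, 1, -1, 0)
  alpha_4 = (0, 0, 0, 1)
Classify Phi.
B_4

Compute the Cartan integers a_ij = 2(alpha_i, alpha_j)/(alpha_j, alpha_j); the resulting 4x4 Cartan matrix is
[[2, 0, -1, -2], [0, 2, -1, 0], [-1, -1, 2, 0], [-1, 0, 0, 2]].
The roots have two lengths (squared-length ratio 2:1); the short ones are alpha_{4}. The associated Dynkin diagram is a chain of 4 nodes with a double edge at one end; the terminal node there is the unique short simple root (B_4), so the type is B_4 (the algebra so(9)).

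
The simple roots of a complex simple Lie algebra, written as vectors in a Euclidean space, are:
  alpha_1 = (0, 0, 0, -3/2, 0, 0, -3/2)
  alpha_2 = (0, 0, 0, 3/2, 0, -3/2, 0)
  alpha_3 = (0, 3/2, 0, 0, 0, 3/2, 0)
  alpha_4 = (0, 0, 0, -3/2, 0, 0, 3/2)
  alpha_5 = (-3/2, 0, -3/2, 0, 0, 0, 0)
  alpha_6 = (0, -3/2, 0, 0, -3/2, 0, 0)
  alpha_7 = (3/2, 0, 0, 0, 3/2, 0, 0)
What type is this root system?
Compute the Cartan integers a_ij = 2(alpha_i, alpha_j)/(alpha_j, alpha_j); the resulting 7x7 Cartan matrix is
[[2, -1, 0, 0, 0, 0, 0], [-1, 2, -1, -1, 0, 0, 0], [0, -1, 2, 0, 0, -1, 0], [0, -1, 0, 2, 0, 0, 0], [0, 0, 0, 0, 2, 0, -1], [0, 0, -1, 0, 0, 2, -1], [0, 0, 0, 0, -1, -1, 2]].
All simple roots have the same length, so the diagram is simply laced. The associated Dynkin diagram is a chain of 5 nodes with a fork of two nodes at one end (D_7), so the type is D_7 (the algebra so(14)).

D7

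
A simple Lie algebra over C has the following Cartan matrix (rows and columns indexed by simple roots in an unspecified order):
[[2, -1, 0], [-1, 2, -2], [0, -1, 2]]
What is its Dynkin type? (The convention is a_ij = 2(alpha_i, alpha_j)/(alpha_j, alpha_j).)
The matrix has rank 3 with 2's on the diagonal. Reading the off-diagonal entries as Dynkin edges (a single edge where a_ij = a_ji = -1; a double or triple edge where a_ij * a_ji = 2 or 3), the diagram is a chain of 3 nodes with a double edge at one end; the terminal node there is the unique short simple root (B_3). One simple-root ordering that puts it in standard form is (alpha_1, alpha_2, alpha_3). So the algebra is type B_3, i.e. so(7).

B_3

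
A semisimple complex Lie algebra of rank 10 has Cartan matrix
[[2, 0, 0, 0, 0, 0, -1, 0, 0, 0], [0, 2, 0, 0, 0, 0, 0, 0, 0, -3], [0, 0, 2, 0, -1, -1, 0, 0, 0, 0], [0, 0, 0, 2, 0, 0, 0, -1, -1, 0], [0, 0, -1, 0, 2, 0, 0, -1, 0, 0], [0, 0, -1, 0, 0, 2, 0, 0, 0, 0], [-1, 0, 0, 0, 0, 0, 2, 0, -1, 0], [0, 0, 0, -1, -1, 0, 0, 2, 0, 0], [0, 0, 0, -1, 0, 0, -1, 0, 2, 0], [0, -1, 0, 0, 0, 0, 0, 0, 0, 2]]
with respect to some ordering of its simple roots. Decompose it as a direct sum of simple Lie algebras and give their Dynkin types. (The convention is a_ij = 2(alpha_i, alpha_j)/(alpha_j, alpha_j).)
A8 ⊕ G2

The diagram associated to this matrix has two connected components: the simple roots {alpha_1, alpha_3, alpha_4, alpha_5, alpha_6, alpha_7, alpha_8, alpha_9} form a chain of 8 nodes with single edges (A_8), and {alpha_2, alpha_10} form two nodes joined by a triple edge (G_2). A semisimple Lie algebra decomposes uniquely as the direct sum of simple ideals, one per connected component of its Dynkin diagram, so g ≅ A_8 ⊕ G_2 (dimension 80 + 14 = 94).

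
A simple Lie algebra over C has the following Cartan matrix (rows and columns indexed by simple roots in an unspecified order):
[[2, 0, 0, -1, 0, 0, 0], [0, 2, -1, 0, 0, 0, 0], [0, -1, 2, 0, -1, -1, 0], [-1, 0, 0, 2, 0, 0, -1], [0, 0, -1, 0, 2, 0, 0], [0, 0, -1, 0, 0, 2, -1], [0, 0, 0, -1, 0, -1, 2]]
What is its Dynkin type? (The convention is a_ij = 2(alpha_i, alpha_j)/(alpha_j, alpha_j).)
D_7 (so(14))

The matrix has rank 7 with 2's on the diagonal. Reading the off-diagonal entries as Dynkin edges (a single edge where a_ij = a_ji = -1; a double or triple edge where a_ij * a_ji = 2 or 3), the diagram is a chain of 5 nodes with a fork of two nodes at one end (D_7). One simple-root ordering that puts it in standard form is (alpha_1, alpha_4, alpha_7, alpha_6, alpha_3, alpha_5, alpha_2). So the algebra is type D_7, i.e. so(14).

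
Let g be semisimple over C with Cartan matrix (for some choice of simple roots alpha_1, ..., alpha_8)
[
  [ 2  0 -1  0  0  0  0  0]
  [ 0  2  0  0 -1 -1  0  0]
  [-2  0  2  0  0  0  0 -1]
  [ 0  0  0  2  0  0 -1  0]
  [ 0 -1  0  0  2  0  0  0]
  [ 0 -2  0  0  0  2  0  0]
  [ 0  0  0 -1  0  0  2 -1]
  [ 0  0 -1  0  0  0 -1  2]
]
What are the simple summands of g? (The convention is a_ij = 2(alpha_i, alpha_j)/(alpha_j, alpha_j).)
B_5 (so(11)) ⊕ C_3 (sp(6))

The diagram associated to this matrix has two connected components: the simple roots {alpha_1, alpha_3, alpha_4, alpha_7, alpha_8} form a chain of 5 nodes with a double edge at one end; the terminal node there is the unique short simple root (B_5), and {alpha_2, alpha_5, alpha_6} form a chain of 3 nodes with a double edge at one end; the terminal node there is the unique long simple root (C_3). A semisimple Lie algebra decomposes uniquely as the direct sum of simple ideals, one per connected component of its Dynkin diagram, so g ≅ B_5 ⊕ C_3 (dimension 55 + 21 = 76).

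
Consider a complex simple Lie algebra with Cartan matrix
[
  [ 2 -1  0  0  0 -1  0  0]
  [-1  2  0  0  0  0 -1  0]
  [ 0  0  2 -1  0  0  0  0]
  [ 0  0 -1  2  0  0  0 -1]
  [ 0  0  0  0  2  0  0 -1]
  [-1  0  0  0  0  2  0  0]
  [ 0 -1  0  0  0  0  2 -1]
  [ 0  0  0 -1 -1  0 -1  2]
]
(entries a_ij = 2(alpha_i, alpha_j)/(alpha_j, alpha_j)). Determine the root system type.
The matrix has rank 8 with 2's on the diagonal. Reading the off-diagonal entries as Dynkin edges (a single edge where a_ij = a_ji = -1; a double or triple edge where a_ij * a_ji = 2 or 3), the diagram is a chain of 7 nodes with one extra node attached to the third node from one end (E_8). One simple-root ordering that puts it in standard form is (alpha_3, alpha_5, alpha_4, alpha_8, alpha_7, alpha_2, alpha_1, alpha_6). So the algebra is type E_8.

E_8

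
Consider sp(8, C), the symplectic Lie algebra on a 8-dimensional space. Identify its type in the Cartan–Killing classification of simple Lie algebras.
type C_4

This is sp(8), which has dimension 8(8+1)/2 = 36 and rank 8/2 = 4. In the classification of classical Lie algebras, the symplectic algebra sp(2n) has type C_n; here n = 4, so the Dynkin diagram is a chain of 4 nodes with a double edge at one end; the terminal node there is the unique long simple root (C_4). Hence the type is C_4.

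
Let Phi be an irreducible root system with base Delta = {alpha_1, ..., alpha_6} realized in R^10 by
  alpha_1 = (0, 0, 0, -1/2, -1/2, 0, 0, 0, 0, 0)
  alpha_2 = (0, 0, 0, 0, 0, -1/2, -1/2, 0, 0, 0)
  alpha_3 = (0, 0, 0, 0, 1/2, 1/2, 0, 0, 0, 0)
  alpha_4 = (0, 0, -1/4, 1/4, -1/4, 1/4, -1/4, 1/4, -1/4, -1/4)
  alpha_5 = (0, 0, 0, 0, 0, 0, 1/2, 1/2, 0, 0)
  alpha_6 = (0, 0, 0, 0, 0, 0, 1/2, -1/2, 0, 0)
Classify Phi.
Compute the Cartan integers a_ij = 2(alpha_i, alpha_j)/(alpha_j, alpha_j); the resulting 6x6 Cartan matrix is
[[2, 0, -1, 0, 0, 0], [0, 2, -1, 0, -1, -1], [-1, -1, 2, 0, 0, 0], [0, 0, 0, 2, 0, -1], [0, -1, 0, 0, 2, 0], [0, -1, 0, -1, 0, 2]].
All simple roots have the same length, so the diagram is simply laced. The associated Dynkin diagram is a chain of 5 nodes with one extra node attached to the third node from one end (E_6), so the type is E_6.

E_6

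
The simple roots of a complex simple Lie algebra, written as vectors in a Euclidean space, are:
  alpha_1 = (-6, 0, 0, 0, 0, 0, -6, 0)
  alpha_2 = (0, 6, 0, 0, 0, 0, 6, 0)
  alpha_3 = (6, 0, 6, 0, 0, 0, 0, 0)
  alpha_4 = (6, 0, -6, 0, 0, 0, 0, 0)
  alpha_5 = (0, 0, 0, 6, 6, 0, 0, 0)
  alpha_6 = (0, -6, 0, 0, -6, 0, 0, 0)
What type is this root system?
D_6 (so(12))

Compute the Cartan integers a_ij = 2(alpha_i, alpha_j)/(alpha_j, alpha_j); the resulting 6x6 Cartan matrix is
[[2, -1, -1, -1, 0, 0], [-1, 2, 0, 0, 0, -1], [-1, 0, 2, 0, 0, 0], [-1, 0, 0, 2, 0, 0], [0, 0, 0, 0, 2, -1], [0, -1, 0, 0, -1, 2]].
All simple roots have the same length, so the diagram is simply laced. The associated Dynkin diagram is a chain of 4 nodes with a fork of two nodes at one end (D_6), so the type is D_6 (the algebra so(12)).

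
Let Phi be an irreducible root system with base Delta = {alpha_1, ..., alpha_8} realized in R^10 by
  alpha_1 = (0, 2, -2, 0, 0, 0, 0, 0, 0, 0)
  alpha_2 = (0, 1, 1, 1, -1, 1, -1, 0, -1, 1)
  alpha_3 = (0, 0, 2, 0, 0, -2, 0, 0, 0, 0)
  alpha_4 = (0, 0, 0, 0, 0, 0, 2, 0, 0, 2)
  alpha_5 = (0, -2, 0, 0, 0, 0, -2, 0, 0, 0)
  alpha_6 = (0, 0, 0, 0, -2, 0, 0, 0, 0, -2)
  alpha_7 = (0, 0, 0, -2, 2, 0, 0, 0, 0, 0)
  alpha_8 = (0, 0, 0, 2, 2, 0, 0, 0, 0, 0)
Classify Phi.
Compute the Cartan integers a_ij = 2(alpha_i, alpha_j)/(alpha_j, alpha_j); the resulting 8x8 Cartan matrix is
[[2, 0, -1, 0, -1, 0, 0, 0], [0, 2, 0, 0, 0, 0, -1, 0], [-1, 0, 2, 0, 0, 0, 0, 0], [0, 0, 0, 2, -1, -1, 0, 0], [-1, 0, 0, -1, 2, 0, 0, 0], [0, 0, 0, -1, 0, 2, -1, -1], [0, -1, 0, 0, 0, -1, 2, 0], [0, 0, 0, 0, 0, -1, 0, 2]].
All simple roots have the same length, so the diagram is simply laced. The associated Dynkin diagram is a chain of 7 nodes with one extra node attached to the third node from one end (E_8), so the type is E_8.

E_8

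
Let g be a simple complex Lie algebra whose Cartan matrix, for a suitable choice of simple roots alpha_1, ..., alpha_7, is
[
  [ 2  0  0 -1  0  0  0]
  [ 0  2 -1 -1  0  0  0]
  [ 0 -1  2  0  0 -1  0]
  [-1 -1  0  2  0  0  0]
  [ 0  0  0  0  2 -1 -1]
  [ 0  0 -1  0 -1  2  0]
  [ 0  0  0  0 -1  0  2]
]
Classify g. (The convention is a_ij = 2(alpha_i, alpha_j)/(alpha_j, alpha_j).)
The matrix has rank 7 with 2's on the diagonal. Reading the off-diagonal entries as Dynkin edges (a single edge where a_ij = a_ji = -1; a double or triple edge where a_ij * a_ji = 2 or 3), the diagram is a chain of 7 nodes with single edges (A_7). One simple-root ordering that puts it in standard form is (alpha_7, alpha_5, alpha_6, alpha_3, alpha_2, alpha_4, alpha_1). So the algebra is type A_7, i.e. sl(8).

A7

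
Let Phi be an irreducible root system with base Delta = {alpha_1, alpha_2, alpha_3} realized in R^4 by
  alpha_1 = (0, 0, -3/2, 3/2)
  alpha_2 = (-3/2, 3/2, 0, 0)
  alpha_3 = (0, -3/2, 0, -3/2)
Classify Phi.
Compute the Cartan integers a_ij = 2(alpha_i, alpha_j)/(alpha_j, alpha_j); the resulting 3x3 Cartan matrix is
[[2, 0, -1], [0, 2, -1], [-1, -1, 2]].
All simple roots have the same length, so the diagram is simply laced. The associated Dynkin diagram is a chain of 3 nodes with single edges (A_3), so the type is A_3 (the algebra sl(4)).

A_3 (sl(4))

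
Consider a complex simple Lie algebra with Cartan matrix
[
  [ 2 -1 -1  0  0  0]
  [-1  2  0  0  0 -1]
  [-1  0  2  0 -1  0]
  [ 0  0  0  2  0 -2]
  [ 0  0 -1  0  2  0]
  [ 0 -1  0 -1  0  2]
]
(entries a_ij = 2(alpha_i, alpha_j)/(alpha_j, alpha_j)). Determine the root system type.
The matrix has rank 6 with 2's on the diagonal. Reading the off-diagonal entries as Dynkin edges (a single edge where a_ij = a_ji = -1; a double or triple edge where a_ij * a_ji = 2 or 3), the diagram is a chain of 6 nodes with a double edge at one end; the terminal node there is the unique long simple root (C_6). One simple-root ordering that puts it in standard form is (alpha_5, alpha_3, alpha_1, alpha_2, alpha_6, alpha_4). So the algebra is type C_6, i.e. sp(12).

C_6 (sp(12))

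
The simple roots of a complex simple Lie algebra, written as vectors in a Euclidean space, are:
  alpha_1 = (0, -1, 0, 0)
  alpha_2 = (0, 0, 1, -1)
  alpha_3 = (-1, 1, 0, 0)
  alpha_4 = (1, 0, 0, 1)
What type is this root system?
Compute the Cartan integers a_ij = 2(alpha_i, alpha_j)/(alpha_j, alpha_j); the resulting 4x4 Cartan matrix is
[[2, 0, -1, 0], [0, 2, 0, -1], [-2, 0, 2, -1], [0, -1, -1, 2]].
The roots have two lengths (squared-length ratio 2:1); the short ones are alpha_{1}. The associated Dynkin diagram is a chain of 4 nodes with a double edge at one end; the terminal node there is the unique short simple root (B_4), so the type is B_4 (the algebra so(9)).

B4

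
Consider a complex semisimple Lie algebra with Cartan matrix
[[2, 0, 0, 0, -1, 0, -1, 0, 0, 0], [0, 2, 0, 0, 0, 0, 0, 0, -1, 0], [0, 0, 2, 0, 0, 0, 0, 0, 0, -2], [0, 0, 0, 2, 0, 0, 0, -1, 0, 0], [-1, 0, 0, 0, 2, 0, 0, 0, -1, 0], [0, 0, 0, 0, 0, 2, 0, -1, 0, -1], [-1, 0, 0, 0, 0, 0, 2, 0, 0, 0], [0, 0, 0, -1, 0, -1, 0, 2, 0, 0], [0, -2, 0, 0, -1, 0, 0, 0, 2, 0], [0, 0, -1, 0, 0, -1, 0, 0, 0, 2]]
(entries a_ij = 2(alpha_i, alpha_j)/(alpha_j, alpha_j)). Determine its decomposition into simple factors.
The diagram associated to this matrix has two connected components: the simple roots {alpha_1, alpha_2, alpha_5, alpha_7, alpha_9} form a chain of 5 nodes with a double edge at one end; the terminal node there is the unique short simple root (B_5), and {alpha_3, alpha_4, alpha_6, alpha_8, alpha_10} form a chain of 5 nodes with a double edge at one end; the terminal node there is the unique long simple root (C_5). A semisimple Lie algebra decomposes uniquely as the direct sum of simple ideals, one per connected component of its Dynkin diagram, so g ≅ B_5 ⊕ C_5 (dimension 55 + 55 = 110).

type B_5 + type C_5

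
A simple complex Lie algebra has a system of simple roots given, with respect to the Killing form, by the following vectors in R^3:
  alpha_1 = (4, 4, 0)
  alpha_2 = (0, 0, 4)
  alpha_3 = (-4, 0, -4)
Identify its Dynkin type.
Compute the Cartan integers a_ij = 2(alpha_i, alpha_j)/(alpha_j, alpha_j); the resulting 3x3 Cartan matrix is
[[2, 0, -1], [0, 2, -1], [-1, -2, 2]].
The roots have two lengths (squared-length ratio 2:1); the short ones are alpha_{2}. The associated Dynkin diagram is a chain of 3 nodes with a double edge at one end; the terminal node there is the unique short simple root (B_3), so the type is B_3 (the algebra so(7)).

B3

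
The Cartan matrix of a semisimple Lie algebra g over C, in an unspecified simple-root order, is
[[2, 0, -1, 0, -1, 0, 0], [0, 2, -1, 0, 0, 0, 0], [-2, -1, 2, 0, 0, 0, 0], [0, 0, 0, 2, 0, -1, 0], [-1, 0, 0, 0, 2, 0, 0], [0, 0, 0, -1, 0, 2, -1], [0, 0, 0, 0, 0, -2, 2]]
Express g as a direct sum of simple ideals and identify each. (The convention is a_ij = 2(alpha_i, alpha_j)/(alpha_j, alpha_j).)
C_3 (sp(6)) + F_4

The diagram associated to this matrix has two connected components: the simple roots {alpha_4, alpha_6, alpha_7} form a chain of 3 nodes with a double edge at one end; the terminal node there is the unique long simple root (C_3), and {alpha_1, alpha_2, alpha_3, alpha_5} form a chain of 4 nodes with a double edge between the middle two (F_4). A semisimple Lie algebra decomposes uniquely as the direct sum of simple ideals, one per connected component of its Dynkin diagram, so g ≅ C_3 ⊕ F_4 (dimension 21 + 52 = 73).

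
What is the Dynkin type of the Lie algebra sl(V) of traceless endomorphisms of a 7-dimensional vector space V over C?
This is sl(7), which has dimension 7^2 - 1 = 48 and rank 7 - 1 = 6 (a Cartan subalgebra is the diagonal traceless matrices). In the classification of classical Lie algebras, the special linear algebra sl(n+1) has type A_n; here n = 6, so the Dynkin diagram is a chain of 6 nodes with single edges (A_6). Hence the type is A_6.

A_6 (sl(7))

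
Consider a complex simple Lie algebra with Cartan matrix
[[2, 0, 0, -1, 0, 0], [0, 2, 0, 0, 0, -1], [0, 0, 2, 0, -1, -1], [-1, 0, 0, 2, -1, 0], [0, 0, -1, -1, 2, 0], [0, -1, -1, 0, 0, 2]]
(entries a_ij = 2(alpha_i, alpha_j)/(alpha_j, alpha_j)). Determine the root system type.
A_6

The matrix has rank 6 with 2's on the diagonal. Reading the off-diagonal entries as Dynkin edges (a single edge where a_ij = a_ji = -1; a double or triple edge where a_ij * a_ji = 2 or 3), the diagram is a chain of 6 nodes with single edges (A_6). One simple-root ordering that puts it in standard form is (alpha_2, alpha_6, alpha_3, alpha_5, alpha_4, alpha_1). So the algebra is type A_6, i.e. sl(7).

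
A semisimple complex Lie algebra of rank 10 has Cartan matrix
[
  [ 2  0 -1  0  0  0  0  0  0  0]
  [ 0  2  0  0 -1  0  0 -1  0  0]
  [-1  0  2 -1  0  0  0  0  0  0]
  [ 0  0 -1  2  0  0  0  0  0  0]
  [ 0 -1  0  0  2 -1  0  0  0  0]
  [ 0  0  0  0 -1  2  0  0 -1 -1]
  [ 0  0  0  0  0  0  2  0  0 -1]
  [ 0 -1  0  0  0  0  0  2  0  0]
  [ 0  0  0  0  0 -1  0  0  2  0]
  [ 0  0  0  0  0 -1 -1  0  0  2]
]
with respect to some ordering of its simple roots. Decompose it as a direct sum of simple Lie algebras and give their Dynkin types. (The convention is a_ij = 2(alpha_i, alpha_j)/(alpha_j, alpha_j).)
The diagram associated to this matrix has two connected components: the simple roots {alpha_1, alpha_3, alpha_4} form a chain of 3 nodes with single edges (A_3), and {alpha_2, alpha_5, alpha_6, alpha_7, alpha_8, alpha_9, alpha_10} form a chain of 6 nodes with one extra node attached to the third node from one end (E_7). A semisimple Lie algebra decomposes uniquely as the direct sum of simple ideals, one per connected component of its Dynkin diagram, so g ≅ A_3 ⊕ E_7 (dimension 15 + 133 = 148).

type A_3 + type E_7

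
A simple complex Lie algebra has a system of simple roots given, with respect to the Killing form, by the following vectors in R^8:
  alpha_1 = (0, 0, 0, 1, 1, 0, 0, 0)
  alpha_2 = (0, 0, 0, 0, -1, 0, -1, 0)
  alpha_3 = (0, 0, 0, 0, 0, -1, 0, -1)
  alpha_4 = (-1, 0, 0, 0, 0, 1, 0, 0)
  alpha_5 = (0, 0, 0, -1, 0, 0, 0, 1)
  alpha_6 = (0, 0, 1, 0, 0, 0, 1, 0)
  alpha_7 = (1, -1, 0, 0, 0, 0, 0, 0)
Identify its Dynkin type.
Compute the Cartan integers a_ij = 2(alpha_i, alpha_j)/(alpha_j, alpha_j); the resulting 7x7 Cartan matrix is
[[2, -1, 0, 0, -1, 0, 0], [-1, 2, 0, 0, 0, -1, 0], [0, 0, 2, -1, -1, 0, 0], [0, 0, -1, 2, 0, 0, -1], [-1, 0, -1, 0, 2, 0, 0], [0, -1, 0, 0, 0, 2, 0], [0, 0, 0, -1, 0, 0, 2]].
All simple roots have the same length, so the diagram is simply laced. The associated Dynkin diagram is a chain of 7 nodes with single edges (A_7), so the type is A_7 (the algebra sl(8)).

A_7 (sl(8))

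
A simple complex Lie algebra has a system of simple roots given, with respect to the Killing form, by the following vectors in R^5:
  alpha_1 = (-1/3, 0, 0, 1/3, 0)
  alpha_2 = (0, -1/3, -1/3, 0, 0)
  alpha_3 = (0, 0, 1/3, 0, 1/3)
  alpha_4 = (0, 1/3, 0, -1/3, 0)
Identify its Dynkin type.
A4

Compute the Cartan integers a_ij = 2(alpha_i, alpha_j)/(alpha_j, alpha_j); the resulting 4x4 Cartan matrix is
[[2, 0, 0, -1], [0, 2, -1, -1], [0, -1, 2, 0], [-1, -1, 0, 2]].
All simple roots have the same length, so the diagram is simply laced. The associated Dynkin diagram is a chain of 4 nodes with single edges (A_4), so the type is A_4 (the algebra sl(5)).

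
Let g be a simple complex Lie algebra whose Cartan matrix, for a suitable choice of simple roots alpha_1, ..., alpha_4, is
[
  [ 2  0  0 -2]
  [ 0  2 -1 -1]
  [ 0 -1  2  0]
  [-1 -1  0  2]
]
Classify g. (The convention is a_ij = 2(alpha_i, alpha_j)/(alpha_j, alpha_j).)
type C_4

The matrix has rank 4 with 2's on the diagonal. Reading the off-diagonal entries as Dynkin edges (a single edge where a_ij = a_ji = -1; a double or triple edge where a_ij * a_ji = 2 or 3), the diagram is a chain of 4 nodes with a double edge at one end; the terminal node there is the unique long simple root (C_4). One simple-root ordering that puts it in standard form is (alpha_3, alpha_2, alpha_4, alpha_1). So the algebra is type C_4, i.e. sp(8).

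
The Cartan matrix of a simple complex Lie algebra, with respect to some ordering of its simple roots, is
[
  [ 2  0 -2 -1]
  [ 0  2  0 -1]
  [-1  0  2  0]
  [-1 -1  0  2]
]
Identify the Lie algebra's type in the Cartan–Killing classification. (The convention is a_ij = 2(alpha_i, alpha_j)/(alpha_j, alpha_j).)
The matrix has rank 4 with 2's on the diagonal. Reading the off-diagonal entries as Dynkin edges (a single edge where a_ij = a_ji = -1; a double or triple edge where a_ij * a_ji = 2 or 3), the diagram is a chain of 4 nodes with a double edge at one end; the terminal node there is the unique short simple root (B_4). One simple-root ordering that puts it in standard form is (alpha_2, alpha_4, alpha_1, alpha_3). So the algebra is type B_4, i.e. so(9).

type B_4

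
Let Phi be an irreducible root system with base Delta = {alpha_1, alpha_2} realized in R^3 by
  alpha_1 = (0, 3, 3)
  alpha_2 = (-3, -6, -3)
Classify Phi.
Compute the Cartan integers a_ij = 2(alpha_i, alpha_j)/(alpha_j, alpha_j); the resulting 2x2 Cartan matrix is
[[2, -1], [-3, 2]].
The roots have two lengths (squared-length ratio 3:1); the short ones are alpha_{1}. The associated Dynkin diagram is two nodes joined by a triple edge (G_2), so the type is G_2.

G_2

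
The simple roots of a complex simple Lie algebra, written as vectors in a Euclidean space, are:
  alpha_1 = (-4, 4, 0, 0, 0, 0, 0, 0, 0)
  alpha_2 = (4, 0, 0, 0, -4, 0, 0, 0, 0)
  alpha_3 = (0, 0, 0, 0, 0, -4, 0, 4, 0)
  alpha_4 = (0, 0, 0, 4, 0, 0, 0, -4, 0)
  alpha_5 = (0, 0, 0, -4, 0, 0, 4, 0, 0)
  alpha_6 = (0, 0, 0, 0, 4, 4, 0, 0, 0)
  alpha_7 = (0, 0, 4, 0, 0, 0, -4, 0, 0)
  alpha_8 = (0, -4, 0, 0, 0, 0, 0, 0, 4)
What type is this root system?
Compute the Cartan integers a_ij = 2(alpha_i, alpha_j)/(alpha_j, alpha_j); the resulting 8x8 Cartan matrix is
[[2, -1, 0, 0, 0, 0, 0, -1], [-1, 2, 0, 0, 0, -1, 0, 0], [0, 0, 2, -1, 0, -1, 0, 0], [0, 0, -1, 2, -1, 0, 0, 0], [0, 0, 0, -1, 2, 0, -1, 0], [0, -1, -1, 0, 0, 2, 0, 0], [0, 0, 0, 0, -1, 0, 2, 0], [-1, 0, 0, 0, 0, 0, 0, 2]].
All simple roots have the same length, so the diagram is simply laced. The associated Dynkin diagram is a chain of 8 nodes with single edges (A_8), so the type is A_8 (the algebra sl(9)).

A8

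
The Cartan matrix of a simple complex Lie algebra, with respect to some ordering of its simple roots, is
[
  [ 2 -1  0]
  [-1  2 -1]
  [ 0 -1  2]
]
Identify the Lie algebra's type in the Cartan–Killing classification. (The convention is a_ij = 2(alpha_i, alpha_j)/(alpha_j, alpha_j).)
A3

The matrix has rank 3 with 2's on the diagonal. Reading the off-diagonal entries as Dynkin edges (a single edge where a_ij = a_ji = -1; a double or triple edge where a_ij * a_ji = 2 or 3), the diagram is a chain of 3 nodes with single edges (A_3). One simple-root ordering that puts it in standard form is (alpha_3, alpha_2, alpha_1). So the algebra is type A_3, i.e. sl(4).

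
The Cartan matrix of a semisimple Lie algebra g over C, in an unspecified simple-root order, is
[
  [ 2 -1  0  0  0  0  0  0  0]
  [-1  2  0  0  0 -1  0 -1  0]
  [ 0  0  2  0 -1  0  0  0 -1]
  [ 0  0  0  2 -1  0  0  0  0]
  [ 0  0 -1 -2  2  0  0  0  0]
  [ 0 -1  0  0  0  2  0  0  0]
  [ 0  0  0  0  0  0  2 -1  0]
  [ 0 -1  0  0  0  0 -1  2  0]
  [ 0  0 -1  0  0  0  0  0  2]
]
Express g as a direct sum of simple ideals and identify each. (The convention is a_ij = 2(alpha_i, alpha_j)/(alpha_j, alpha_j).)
The diagram associated to this matrix has two connected components: the simple roots {alpha_3, alpha_4, alpha_5, alpha_9} form a chain of 4 nodes with a double edge at one end; the terminal node there is the unique short simple root (B_4), and {alpha_1, alpha_2, alpha_6, alpha_7, alpha_8} form a chain of 3 nodes with a fork of two nodes at one end (D_5). A semisimple Lie algebra decomposes uniquely as the direct sum of simple ideals, one per connected component of its Dynkin diagram, so g ≅ B_4 ⊕ D_5 (dimension 36 + 45 = 81).

B4 + D5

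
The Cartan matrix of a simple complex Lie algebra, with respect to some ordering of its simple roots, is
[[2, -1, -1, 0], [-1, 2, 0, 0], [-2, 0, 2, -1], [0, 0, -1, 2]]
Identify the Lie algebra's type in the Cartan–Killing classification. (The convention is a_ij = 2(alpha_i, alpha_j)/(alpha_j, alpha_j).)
The matrix has rank 4 with 2's on the diagonal. Reading the off-diagonal entries as Dynkin edges (a single edge where a_ij = a_ji = -1; a double or triple edge where a_ij * a_ji = 2 or 3), the diagram is a chain of 4 nodes with a double edge between the middle two (F_4). One simple-root ordering that puts it in standard form is (alpha_4, alpha_3, alpha_1, alpha_2). So the algebra is type F_4.

F4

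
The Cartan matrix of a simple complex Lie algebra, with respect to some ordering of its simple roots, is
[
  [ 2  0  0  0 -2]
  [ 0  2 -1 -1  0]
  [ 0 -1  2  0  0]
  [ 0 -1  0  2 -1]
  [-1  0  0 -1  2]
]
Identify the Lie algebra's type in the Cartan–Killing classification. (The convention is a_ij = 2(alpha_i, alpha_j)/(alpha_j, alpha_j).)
C5

The matrix has rank 5 with 2's on the diagonal. Reading the off-diagonal entries as Dynkin edges (a single edge where a_ij = a_ji = -1; a double or triple edge where a_ij * a_ji = 2 or 3), the diagram is a chain of 5 nodes with a double edge at one end; the terminal node there is the unique long simple root (C_5). One simple-root ordering that puts it in standard form is (alpha_3, alpha_2, alpha_4, alpha_5, alpha_1). So the algebra is type C_5, i.e. sp(10).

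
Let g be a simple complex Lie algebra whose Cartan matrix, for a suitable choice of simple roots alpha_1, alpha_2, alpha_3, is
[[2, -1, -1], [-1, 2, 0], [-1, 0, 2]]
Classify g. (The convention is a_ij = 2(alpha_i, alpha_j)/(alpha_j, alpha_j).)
The matrix has rank 3 with 2's on the diagonal. Reading the off-diagonal entries as Dynkin edges (a single edge where a_ij = a_ji = -1; a double or triple edge where a_ij * a_ji = 2 or 3), the diagram is a chain of 3 nodes with single edges (A_3). One simple-root ordering that puts it in standard form is (alpha_3, alpha_1, alpha_2). So the algebra is type A_3, i.e. sl(4).

type A_3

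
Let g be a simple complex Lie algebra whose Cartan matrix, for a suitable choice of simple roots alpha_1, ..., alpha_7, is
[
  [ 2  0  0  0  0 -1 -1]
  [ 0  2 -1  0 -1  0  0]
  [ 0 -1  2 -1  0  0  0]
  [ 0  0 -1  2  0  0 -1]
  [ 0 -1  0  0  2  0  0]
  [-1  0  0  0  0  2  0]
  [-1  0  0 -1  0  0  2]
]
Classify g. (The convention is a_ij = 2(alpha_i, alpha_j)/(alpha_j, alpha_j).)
type A_7

The matrix has rank 7 with 2's on the diagonal. Reading the off-diagonal entries as Dynkin edges (a single edge where a_ij = a_ji = -1; a double or triple edge where a_ij * a_ji = 2 or 3), the diagram is a chain of 7 nodes with single edges (A_7). One simple-root ordering that puts it in standard form is (alpha_6, alpha_1, alpha_7, alpha_4, alpha_3, alpha_2, alpha_5). So the algebra is type A_7, i.e. sl(8).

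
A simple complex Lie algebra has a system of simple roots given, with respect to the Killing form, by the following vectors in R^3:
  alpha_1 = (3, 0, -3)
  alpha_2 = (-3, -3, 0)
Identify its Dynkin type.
Compute the Cartan integers a_ij = 2(alpha_i, alpha_j)/(alpha_j, alpha_j); the resulting 2x2 Cartan matrix is
[[2, -1], [-1, 2]].
All simple roots have the same length, so the diagram is simply laced. The associated Dynkin diagram is a chain of 2 nodes with single edges (A_2), so the type is A_2 (the algebra sl(3)).

A2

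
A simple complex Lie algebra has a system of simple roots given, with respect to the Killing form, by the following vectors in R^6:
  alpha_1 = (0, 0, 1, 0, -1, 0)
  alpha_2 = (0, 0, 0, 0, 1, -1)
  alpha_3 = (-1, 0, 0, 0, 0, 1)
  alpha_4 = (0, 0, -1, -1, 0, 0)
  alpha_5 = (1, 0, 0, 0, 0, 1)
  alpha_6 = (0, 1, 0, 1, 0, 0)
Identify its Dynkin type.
Compute the Cartan integers a_ij = 2(alpha_i, alpha_j)/(alpha_j, alpha_j); the resulting 6x6 Cartan matrix is
[[2, -1, 0, -1, 0, 0], [-1, 2, -1, 0, -1, 0], [0, -1, 2, 0, 0, 0], [-1, 0, 0, 2, 0, -1], [0, -1, 0, 0, 2, 0], [0, 0, 0, -1, 0, 2]].
All simple roots have the same length, so the diagram is simply laced. The associated Dynkin diagram is a chain of 4 nodes with a fork of two nodes at one end (D_6), so the type is D_6 (the algebra so(12)).

type D_6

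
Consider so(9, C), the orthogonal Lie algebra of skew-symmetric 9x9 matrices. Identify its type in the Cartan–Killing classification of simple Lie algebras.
type B_4

This is so(9) with 9 odd, which has dimension 9(9-1)/2 = 36 and rank (9-1)/2 = 4. In the classification of classical Lie algebras, the orthogonal algebra so(2n+1) in an odd number of variables has type B_n; here n = 4, so the Dynkin diagram is a chain of 4 nodes with a double edge at one end; the terminal node there is the unique short simple root (B_4). Hence the type is B_4.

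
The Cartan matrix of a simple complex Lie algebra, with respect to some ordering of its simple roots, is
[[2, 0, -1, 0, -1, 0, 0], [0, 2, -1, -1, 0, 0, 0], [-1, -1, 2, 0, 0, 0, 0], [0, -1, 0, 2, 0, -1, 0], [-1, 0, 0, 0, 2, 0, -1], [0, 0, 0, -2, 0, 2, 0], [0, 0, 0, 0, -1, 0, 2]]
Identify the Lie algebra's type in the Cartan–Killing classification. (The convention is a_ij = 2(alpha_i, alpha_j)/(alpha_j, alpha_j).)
type C_7

The matrix has rank 7 with 2's on the diagonal. Reading the off-diagonal entries as Dynkin edges (a single edge where a_ij = a_ji = -1; a double or triple edge where a_ij * a_ji = 2 or 3), the diagram is a chain of 7 nodes with a double edge at one end; the terminal node there is the unique long simple root (C_7). One simple-root ordering that puts it in standard form is (alpha_7, alpha_5, alpha_1, alpha_3, alpha_2, alpha_4, alpha_6). So the algebra is type C_7, i.e. sp(14).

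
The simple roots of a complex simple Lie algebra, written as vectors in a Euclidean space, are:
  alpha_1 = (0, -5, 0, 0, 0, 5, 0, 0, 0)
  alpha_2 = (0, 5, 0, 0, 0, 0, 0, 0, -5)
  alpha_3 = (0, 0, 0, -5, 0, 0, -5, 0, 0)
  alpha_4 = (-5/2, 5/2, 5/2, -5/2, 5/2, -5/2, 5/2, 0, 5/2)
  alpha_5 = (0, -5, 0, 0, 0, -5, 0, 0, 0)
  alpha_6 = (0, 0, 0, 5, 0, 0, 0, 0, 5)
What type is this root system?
Compute the Cartan integers a_ij = 2(alpha_i, alpha_j)/(alpha_j, alpha_j); the resulting 6x6 Cartan matrix is
[[2, -1, 0, -1, 0, 0], [-1, 2, 0, 0, -1, -1], [0, 0, 2, 0, 0, -1], [-1, 0, 0, 2, 0, 0], [0, -1, 0, 0, 2, 0], [0, -1, -1, 0, 0, 2]].
All simple roots have the same length, so the diagram is simply laced. The associated Dynkin diagram is a chain of 5 nodes with one extra node attached to the third node from one end (E_6), so the type is E_6.

type E_6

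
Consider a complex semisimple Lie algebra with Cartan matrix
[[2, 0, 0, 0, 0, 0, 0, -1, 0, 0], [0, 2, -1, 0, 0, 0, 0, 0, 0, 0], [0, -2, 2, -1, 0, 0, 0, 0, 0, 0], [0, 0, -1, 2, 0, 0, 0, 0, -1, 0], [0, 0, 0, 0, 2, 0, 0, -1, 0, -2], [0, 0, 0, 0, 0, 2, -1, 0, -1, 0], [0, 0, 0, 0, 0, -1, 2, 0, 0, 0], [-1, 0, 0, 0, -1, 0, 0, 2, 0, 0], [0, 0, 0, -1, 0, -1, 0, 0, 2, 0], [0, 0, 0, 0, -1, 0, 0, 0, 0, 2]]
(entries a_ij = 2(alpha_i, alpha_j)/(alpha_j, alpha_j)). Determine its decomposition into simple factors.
The diagram associated to this matrix has two connected components: the simple roots {alpha_1, alpha_5, alpha_8, alpha_10} form a chain of 4 nodes with a double edge at one end; the terminal node there is the unique short simple root (B_4), and {alpha_2, alpha_3, alpha_4, alpha_6, alpha_7, alpha_9} form a chain of 6 nodes with a double edge at one end; the terminal node there is the unique short simple root (B_6). A semisimple Lie algebra decomposes uniquely as the direct sum of simple ideals, one per connected component of its Dynkin diagram, so g ≅ B_4 ⊕ B_6 (dimension 36 + 78 = 114).

B4 + B6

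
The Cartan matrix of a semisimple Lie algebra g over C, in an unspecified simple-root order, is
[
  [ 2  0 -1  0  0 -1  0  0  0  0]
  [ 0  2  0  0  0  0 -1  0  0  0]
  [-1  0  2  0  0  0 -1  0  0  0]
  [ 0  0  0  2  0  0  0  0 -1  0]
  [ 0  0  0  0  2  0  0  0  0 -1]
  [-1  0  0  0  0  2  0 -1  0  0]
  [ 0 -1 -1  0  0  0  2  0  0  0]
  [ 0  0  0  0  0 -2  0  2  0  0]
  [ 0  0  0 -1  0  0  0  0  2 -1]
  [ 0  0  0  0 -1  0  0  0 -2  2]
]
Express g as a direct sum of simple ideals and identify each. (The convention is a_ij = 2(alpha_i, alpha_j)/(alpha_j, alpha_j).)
C6 + F4

The diagram associated to this matrix has two connected components: the simple roots {alpha_1, alpha_2, alpha_3, alpha_6, alpha_7, alpha_8} form a chain of 6 nodes with a double edge at one end; the terminal node there is the unique long simple root (C_6), and {alpha_4, alpha_5, alpha_9, alpha_10} form a chain of 4 nodes with a double edge between the middle two (F_4). A semisimple Lie algebra decomposes uniquely as the direct sum of simple ideals, one per connected component of its Dynkin diagram, so g ≅ C_6 ⊕ F_4 (dimension 78 + 52 = 130).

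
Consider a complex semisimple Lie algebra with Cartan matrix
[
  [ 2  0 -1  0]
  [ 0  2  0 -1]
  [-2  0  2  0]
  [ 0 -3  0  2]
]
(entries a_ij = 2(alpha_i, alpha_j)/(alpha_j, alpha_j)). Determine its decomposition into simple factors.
B2 + G2

The diagram associated to this matrix has two connected components: the simple roots {alpha_1, alpha_3} form a chain of 2 nodes with a double edge at one end; the terminal node there is the unique short simple root (B_2), and {alpha_2, alpha_4} form two nodes joined by a triple edge (G_2). A semisimple Lie algebra decomposes uniquely as the direct sum of simple ideals, one per connected component of its Dynkin diagram, so g ≅ B_2 ⊕ G_2 (dimension 10 + 14 = 24).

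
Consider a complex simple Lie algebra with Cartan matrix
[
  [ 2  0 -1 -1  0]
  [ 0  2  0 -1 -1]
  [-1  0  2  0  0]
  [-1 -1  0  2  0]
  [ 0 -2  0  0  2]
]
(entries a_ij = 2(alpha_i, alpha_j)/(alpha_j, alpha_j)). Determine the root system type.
The matrix has rank 5 with 2's on the diagonal. Reading the off-diagonal entries as Dynkin edges (a single edge where a_ij = a_ji = -1; a double or triple edge where a_ij * a_ji = 2 or 3), the diagram is a chain of 5 nodes with a double edge at one end; the terminal node there is the unique long simple root (C_5). One simple-root ordering that puts it in standard form is (alpha_3, alpha_1, alpha_4, alpha_2, alpha_5). So the algebra is type C_5, i.e. sp(10).

C_5 (sp(10))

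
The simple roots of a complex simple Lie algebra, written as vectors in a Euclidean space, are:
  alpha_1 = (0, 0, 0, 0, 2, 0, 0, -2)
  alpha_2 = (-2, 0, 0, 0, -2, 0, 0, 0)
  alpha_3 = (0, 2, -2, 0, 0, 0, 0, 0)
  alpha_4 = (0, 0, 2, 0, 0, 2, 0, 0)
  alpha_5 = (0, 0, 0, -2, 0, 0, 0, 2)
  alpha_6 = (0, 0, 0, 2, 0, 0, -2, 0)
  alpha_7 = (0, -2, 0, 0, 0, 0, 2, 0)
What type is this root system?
A_7

Compute the Cartan integers a_ij = 2(alpha_i, alpha_j)/(alpha_j, alpha_j); the resulting 7x7 Cartan matrix is
[[2, -1, 0, 0, -1, 0, 0], [-1, 2, 0, 0, 0, 0, 0], [0, 0, 2, -1, 0, 0, -1], [0, 0, -1, 2, 0, 0, 0], [-1, 0, 0, 0, 2, -1, 0], [0, 0, 0, 0, -1, 2, -1], [0, 0, -1, 0, 0, -1, 2]].
All simple roots have the same length, so the diagram is simply laced. The associated Dynkin diagram is a chain of 7 nodes with single edges (A_7), so the type is A_7 (the algebra sl(8)).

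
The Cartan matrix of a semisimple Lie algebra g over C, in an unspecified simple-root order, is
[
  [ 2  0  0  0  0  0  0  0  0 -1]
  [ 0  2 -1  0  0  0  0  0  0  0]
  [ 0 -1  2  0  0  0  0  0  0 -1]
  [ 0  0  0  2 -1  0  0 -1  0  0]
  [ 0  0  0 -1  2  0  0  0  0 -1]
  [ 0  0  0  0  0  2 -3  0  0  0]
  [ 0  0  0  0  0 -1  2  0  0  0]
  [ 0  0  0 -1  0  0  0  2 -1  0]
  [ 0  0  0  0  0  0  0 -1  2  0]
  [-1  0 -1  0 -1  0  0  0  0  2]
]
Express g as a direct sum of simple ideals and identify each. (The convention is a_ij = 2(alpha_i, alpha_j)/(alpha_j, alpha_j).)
E_8 ⊕ G_2

The diagram associated to this matrix has two connected components: the simple roots {alpha_1, alpha_2, alpha_3, alpha_4, alpha_5, alpha_8, alpha_9, alpha_10} form a chain of 7 nodes with one extra node attached to the third node from one end (E_8), and {alpha_6, alpha_7} form two nodes joined by a triple edge (G_2). A semisimple Lie algebra decomposes uniquely as the direct sum of simple ideals, one per connected component of its Dynkin diagram, so g ≅ E_8 ⊕ G_2 (dimension 248 + 14 = 262).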